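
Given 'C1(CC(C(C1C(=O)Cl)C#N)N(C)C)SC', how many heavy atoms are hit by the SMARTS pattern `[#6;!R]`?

5

The query [#6;!R] means: carbon not in any ring.
Check the 15 heavy atoms by environment: 5× C (in 5-ring) → no; 5× C (acyclic) → match; 1× O (acyclic) → no; 1× Cl (acyclic) → no; 1× S (acyclic) → no; 2× N (acyclic) → no.
That gives 5 matching atoms.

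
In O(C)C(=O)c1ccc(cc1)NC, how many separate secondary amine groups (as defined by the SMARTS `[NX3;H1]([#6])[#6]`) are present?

1

[NX3;H1]([#6])[#6] is the SMARTS for a secondary amine: a trivalent nitrogen with one H, bonded to two carbons.
Exactly one fragment in the molecule meets all constraints, giving 1 match.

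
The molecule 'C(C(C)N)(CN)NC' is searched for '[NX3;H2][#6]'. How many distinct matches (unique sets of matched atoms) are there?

[NX3;H2][#6] is the SMARTS for a primary amine: a trivalent nitrogen with two H attached to carbon.
The molecule carries 2 separate instances of a primary amino group (-NH2) meeting every constraint; each maps to a distinct set of atoms, giving 2 matches.

2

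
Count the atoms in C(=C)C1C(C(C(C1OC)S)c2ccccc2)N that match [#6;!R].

3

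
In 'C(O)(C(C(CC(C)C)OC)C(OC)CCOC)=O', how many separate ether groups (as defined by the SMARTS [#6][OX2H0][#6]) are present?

3

[#6][OX2H0][#6] is the SMARTS for an ether: an aliphatic oxygen bridging two carbons with no H on the oxygen.
The molecule carries 3 separate instances of a methoxy ether (-OCH3) meeting every constraint; each maps to a distinct set of atoms, giving 3 matches.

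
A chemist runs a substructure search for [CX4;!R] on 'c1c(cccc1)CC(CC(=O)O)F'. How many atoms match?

Check the 13 heavy atoms by environment: 3× C (X4, acyclic) → match; 1× F (X1, acyclic) → no; 1× C (X3, acyclic) → no; 1× O (X1, acyclic) → no; 1× O (X2, acyclic) → no; 6× c (aromatic, X3, in 6-ring) → no.
That gives 3 matching atoms.

3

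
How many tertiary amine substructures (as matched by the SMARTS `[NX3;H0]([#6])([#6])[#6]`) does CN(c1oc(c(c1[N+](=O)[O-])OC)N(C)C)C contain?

2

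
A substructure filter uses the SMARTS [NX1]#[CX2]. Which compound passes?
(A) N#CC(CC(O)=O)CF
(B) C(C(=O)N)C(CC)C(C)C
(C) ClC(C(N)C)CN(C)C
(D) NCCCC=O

A

[NX1]#[CX2] describes a nitrogen triple-bonded to a two-connected carbon (a nitrile).
(A) contains a nitrile (-C#N), which satisfies every atom and bond constraint.
(B) has a primary amide (-C(=O)NH2) but the nitrogen is NX3, not NX1.
(C) has a primary amino group (-NH2) but the nitrogen is NX3 (three connections), not NX1 triple-bonded.
(D) has a primary amino group (-NH2) but the nitrogen is NX3 (three connections), not NX1 triple-bonded.
So the answer is (A).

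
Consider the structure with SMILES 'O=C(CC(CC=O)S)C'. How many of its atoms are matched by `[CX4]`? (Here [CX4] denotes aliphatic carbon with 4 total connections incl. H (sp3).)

Check the 9 heavy atoms by environment: 4× C (X4) → match; 1× S (X2) → no; 2× C (X3) → no; 2× O (X1) → no.
That gives 4 matching atoms.

4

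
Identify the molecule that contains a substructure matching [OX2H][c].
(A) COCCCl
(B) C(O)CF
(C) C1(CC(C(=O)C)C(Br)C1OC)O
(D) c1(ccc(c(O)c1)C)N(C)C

D

[OX2H][c] describes a hydroxyl oxygen attached to an aromatic carbon (a phenol).
(A) has a methoxy ether (-OCH3) but the oxygen has H0, not H1.
(B) has a hydroxyl group (-OH) but the -OH is on an aliphatic carbon, not an aromatic c.
(C) has a hydroxyl group (-OH) but the -OH is on an aliphatic carbon, not an aromatic c.
(D) contains a hydroxyl group (-OH), which satisfies every atom and bond constraint.
So the answer is (D).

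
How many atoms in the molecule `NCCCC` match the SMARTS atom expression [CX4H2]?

3

The query [CX4H2] means: sp3 carbon (X4) with exactly two hydrogens.
Check the 5 heavy atoms by environment: 3× C (H2, X4) → match; 1× C (H3, X4) → no; 1× N (H2, X3) → no.
That gives 3 matching atoms.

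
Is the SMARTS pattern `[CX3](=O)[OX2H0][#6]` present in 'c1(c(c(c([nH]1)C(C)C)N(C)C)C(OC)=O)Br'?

The pattern [CX3](=O)[OX2H0][#6] describes a carbonyl carbon bonded to an oxygen that is itself bonded to carbon (no H on that O) — an ester.
The molecule carries a methyl-ester group (-C(=O)OCH3), whose atoms satisfy every constraint of the query, so the pattern matches.

Yes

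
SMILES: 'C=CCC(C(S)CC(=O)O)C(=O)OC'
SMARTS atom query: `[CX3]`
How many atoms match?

4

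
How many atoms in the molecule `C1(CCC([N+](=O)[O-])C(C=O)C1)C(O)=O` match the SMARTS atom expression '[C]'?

8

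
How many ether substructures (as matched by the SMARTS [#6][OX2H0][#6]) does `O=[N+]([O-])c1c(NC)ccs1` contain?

0

[#6][OX2H0][#6] is the SMARTS for an ether: an aliphatic oxygen bridging two carbons with no H on the oxygen.
No fragment in the molecule satisfies every constraint, giving 0 matches.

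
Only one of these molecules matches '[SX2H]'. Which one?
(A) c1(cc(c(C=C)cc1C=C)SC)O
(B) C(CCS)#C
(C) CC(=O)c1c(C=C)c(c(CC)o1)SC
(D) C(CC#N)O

B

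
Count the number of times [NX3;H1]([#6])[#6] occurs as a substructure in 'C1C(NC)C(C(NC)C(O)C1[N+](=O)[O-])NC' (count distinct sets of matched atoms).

3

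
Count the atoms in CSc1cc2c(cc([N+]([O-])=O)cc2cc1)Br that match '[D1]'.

Check the 16 heavy atoms by environment: 5× c (aromatic, D3) → no; 5× c (aromatic, D2) → no; 1× N (charge +1, D3) → no; 1× O (charge -1, D1) → match; 1× O (D1) → match; 1× Br (D1) → match; 1× S (D2) → no; 1× C (D1) → match.
Summing the matching environments: 1 + 1 + 1 + 1 = 4 matching atoms.

4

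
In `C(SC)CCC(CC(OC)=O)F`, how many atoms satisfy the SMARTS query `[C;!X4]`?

The query [C;!X4] means: aliphatic carbon that does not have four total connections.
Check the 12 heavy atoms by environment: 7× C (X4) → no; 1× C (X3) → match; 1× O (X1) → no; 1× O (X2) → no; 1× S (X2) → no; 1× F (X1) → no.
That gives 1 matching atom.

1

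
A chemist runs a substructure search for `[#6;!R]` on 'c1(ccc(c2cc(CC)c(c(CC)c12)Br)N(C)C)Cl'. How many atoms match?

The query [#6;!R] means: carbon not in any ring.
Check the 19 heavy atoms by environment: 10× c (aromatic, in 6-ring) → no; 1× Br (acyclic) → no; 6× C (acyclic) → match; 1× Cl (acyclic) → no; 1× N (acyclic) → no.
That gives 6 matching atoms.

6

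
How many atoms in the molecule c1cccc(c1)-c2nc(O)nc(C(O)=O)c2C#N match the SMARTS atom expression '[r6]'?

12

The query [r6] means: r6 matches atoms in a six-membered ring.
Check the 18 heavy atoms by environment: 2× n (aromatic, in 6-ring) → match; 10× c (aromatic, in 6-ring) → match; 2× C (acyclic) → no; 1× N (acyclic) → no; 3× O (acyclic) → no.
Summing the matching environments: 2 + 10 = 12 matching atoms.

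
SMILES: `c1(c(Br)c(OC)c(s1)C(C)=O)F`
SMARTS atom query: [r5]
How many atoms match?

5

The query [r5] means: r5 matches atoms in a five-membered ring.
Check the 12 heavy atoms by environment: 1× s (aromatic, in 5-ring) → match; 4× c (aromatic, in 5-ring) → match; 3× C (acyclic) → no; 2× O (acyclic) → no; 1× Br (acyclic) → no; 1× F (acyclic) → no.
Summing the matching environments: 1 + 4 = 5 matching atoms.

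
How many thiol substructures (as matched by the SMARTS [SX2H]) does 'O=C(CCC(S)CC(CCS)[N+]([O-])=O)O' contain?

[SX2H] is the SMARTS for a thiol: an aliphatic sulfur with two connections, one being H.
The molecule carries 2 separate instances of a thiol (-SH) meeting every constraint; each maps to a distinct set of atoms, giving 2 matches.

2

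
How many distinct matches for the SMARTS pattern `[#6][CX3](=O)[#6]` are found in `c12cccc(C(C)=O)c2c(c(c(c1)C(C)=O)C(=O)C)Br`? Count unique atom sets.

3

[#6][CX3](=O)[#6] is the SMARTS for a ketone: a carbonyl carbon (no H) flanked by two carbons.
The molecule carries 3 separate instances of an acetyl/ketone group (-C(=O)CH3) meeting every constraint; each maps to a distinct set of atoms, giving 3 matches.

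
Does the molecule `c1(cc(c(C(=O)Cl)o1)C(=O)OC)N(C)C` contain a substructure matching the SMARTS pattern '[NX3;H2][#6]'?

No

The pattern [NX3;H2][#6] describes a trivalent nitrogen with two H attached to carbon — a primary amine.
The closest candidate here is a dimethylamino group (-N(CH3)2), but the nitrogen has H0, not H2. No other fragment satisfies the full query, so there is no match.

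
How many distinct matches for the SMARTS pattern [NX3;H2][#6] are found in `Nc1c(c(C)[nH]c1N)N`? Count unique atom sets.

3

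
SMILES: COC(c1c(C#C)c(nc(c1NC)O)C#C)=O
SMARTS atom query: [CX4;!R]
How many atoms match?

2

The query [CX4;!R] means: aliphatic carbon with four total connections, not in a ring.
Check the 17 heavy atoms by environment: 1× n (aromatic, X2, in 6-ring) → no; 5× c (aromatic, X3, in 6-ring) → no; 1× C (X3, acyclic) → no; 1× O (X1, acyclic) → no; 2× O (X2, acyclic) → no; 2× C (X4, acyclic) → match; 4× C (X2, acyclic) → no; 1× N (X3, acyclic) → no.
That gives 2 matching atoms.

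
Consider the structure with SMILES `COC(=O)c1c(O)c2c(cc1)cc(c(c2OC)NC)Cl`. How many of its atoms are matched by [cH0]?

7

The query [cH0] means: aromatic carbon with no attached hydrogen (substituted or ring-fusion).
Check the 20 heavy atoms by environment: 7× c (aromatic, H0) → match; 3× c (aromatic, H1) → no; 1× O (H1) → no; 1× Cl (H0) → no; 3× O (H0) → no; 3× C (H3) → no; 1× C (H0) → no; 1× N (H1) → no.
That gives 7 matching atoms.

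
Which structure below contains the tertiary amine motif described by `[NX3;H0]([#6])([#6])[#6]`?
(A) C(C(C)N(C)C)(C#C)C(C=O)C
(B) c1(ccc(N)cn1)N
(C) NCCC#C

A

[NX3;H0]([#6])([#6])[#6] describes a trivalent nitrogen with no H, bonded to three carbons (a tertiary amine).
(A) contains a dimethylamino group (-N(CH3)2), which satisfies every atom and bond constraint.
(B) has a primary amino group (-NH2) but the nitrogen has H2, not H0 with three carbons.
(C) has a primary amino group (-NH2) but the nitrogen has H2, not H0 with three carbons.
So the answer is (A).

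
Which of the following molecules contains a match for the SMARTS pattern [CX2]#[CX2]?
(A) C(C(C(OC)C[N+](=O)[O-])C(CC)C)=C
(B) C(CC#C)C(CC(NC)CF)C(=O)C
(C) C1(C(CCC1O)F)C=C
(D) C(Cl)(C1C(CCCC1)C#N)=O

B

[CX2]#[CX2] describes a carbon-carbon triple bond (an alkyne).
(A) has a vinyl group (-CH=CH2) but the C=C is a double bond; both carbons are CX3, not CX2.
(B) contains an ethynyl group (-C#CH), which satisfies every atom and bond constraint.
(C) has a vinyl group (-CH=CH2) but the C=C is a double bond; both carbons are CX3, not CX2.
(D) has a nitrile (-C#N) but the triple bond is C#N, not C#C.
So the answer is (B).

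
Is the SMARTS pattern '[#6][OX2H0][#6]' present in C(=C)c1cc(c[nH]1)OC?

Yes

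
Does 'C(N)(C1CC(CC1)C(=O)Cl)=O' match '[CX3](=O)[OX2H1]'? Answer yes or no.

No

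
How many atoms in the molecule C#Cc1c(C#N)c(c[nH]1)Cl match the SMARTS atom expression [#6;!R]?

The query [#6;!R] means: carbon not in any ring.
Check the 10 heavy atoms by environment: 1× n (aromatic, in 5-ring) → no; 4× c (aromatic, in 5-ring) → no; 3× C (acyclic) → match; 1× N (acyclic) → no; 1× Cl (acyclic) → no.
That gives 3 matching atoms.

3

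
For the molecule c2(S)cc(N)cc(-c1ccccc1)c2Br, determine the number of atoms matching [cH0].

5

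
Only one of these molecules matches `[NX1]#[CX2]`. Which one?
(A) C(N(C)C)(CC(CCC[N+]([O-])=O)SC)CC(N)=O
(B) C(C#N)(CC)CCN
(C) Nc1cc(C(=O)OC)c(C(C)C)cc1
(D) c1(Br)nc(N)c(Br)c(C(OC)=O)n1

B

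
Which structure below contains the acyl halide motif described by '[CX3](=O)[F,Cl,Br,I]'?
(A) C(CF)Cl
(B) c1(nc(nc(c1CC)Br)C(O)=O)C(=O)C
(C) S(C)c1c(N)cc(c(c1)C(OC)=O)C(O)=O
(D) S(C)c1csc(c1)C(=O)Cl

D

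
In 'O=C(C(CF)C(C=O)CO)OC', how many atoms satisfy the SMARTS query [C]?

7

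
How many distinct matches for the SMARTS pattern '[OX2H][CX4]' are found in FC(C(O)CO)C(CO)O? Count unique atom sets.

[OX2H][CX4] is the SMARTS for an aliphatic alcohol: a hydroxyl oxygen bound to an sp3 (X4) carbon.
The molecule carries 4 separate instances of a hydroxyl group (-OH) meeting every constraint; each maps to a distinct set of atoms, giving 4 matches.

4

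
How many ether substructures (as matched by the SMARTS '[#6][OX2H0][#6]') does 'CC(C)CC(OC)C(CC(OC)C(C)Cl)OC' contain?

3

[#6][OX2H0][#6] is the SMARTS for an ether: an aliphatic oxygen bridging two carbons with no H on the oxygen.
The molecule carries 3 separate instances of a methoxy ether (-OCH3) meeting every constraint; each maps to a distinct set of atoms, giving 3 matches.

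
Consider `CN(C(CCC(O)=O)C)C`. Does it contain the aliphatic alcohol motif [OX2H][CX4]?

No

The pattern [OX2H][CX4] describes a hydroxyl oxygen bound to an sp3 (X4) carbon — an aliphatic alcohol.
The closest candidate here is a carboxylic acid group (-C(=O)OH), but the -OH is on a CX3 carbonyl carbon, not a CX4 carbon. No other fragment satisfies the full query, so there is no match.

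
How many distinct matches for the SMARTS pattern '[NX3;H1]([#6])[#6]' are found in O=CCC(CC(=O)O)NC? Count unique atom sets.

1

[NX3;H1]([#6])[#6] is the SMARTS for a secondary amine: a trivalent nitrogen with one H, bonded to two carbons.
Exactly one fragment in the molecule meets all constraints, giving 1 match.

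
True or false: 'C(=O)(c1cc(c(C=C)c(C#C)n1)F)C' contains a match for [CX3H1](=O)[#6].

The pattern [CX3H1](=O)[#6] describes an sp2 carbon with one H, double-bonded to O and single-bonded to carbon — an aldehyde.
The closest candidate here is an acetyl/ketone group (-C(=O)CH3), but the carbonyl carbon has H0 (two carbon neighbours), not H1. No other fragment satisfies the full query, so there is no match.

False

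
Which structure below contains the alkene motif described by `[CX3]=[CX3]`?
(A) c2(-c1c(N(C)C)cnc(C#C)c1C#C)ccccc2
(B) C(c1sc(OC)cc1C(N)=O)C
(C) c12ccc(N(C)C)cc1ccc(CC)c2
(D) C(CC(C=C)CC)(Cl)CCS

[CX3]=[CX3] describes a non-aromatic C=C double bond between two sp2 carbons (an alkene).
(A) has an ethynyl group (-C#CH) but the C-C bond is a triple bond, not a double bond.
(B) has an ethyl group (-CH2CH3) but its C-C bond is a single bond between CX4 carbons, not CX3=CX3.
(C) has an ethyl group (-CH2CH3) but its C-C bond is a single bond between CX4 carbons, not CX3=CX3.
(D) contains a vinyl group (-CH=CH2), which satisfies every atom and bond constraint.
So the answer is (D).

D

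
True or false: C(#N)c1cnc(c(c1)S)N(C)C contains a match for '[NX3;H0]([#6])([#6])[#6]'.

The pattern [NX3;H0]([#6])([#6])[#6] describes a trivalent nitrogen with no H, bonded to three carbons — a tertiary amine.
The molecule carries a dimethylamino group (-N(CH3)2), whose atoms satisfy every constraint of the query, so the pattern matches.

True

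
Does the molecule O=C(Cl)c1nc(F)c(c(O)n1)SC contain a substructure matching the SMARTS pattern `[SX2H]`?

No

The pattern [SX2H] describes an aliphatic sulfur with two connections, one being H — a thiol.
The closest candidate here is a methylthio ether (-SCH3), but the sulfur has H0 (bonded to two carbons), not H1. No other fragment satisfies the full query, so there is no match.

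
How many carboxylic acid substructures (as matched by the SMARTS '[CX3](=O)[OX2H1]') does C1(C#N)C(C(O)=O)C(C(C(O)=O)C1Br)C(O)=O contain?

[CX3](=O)[OX2H1] is the SMARTS for a carboxylic acid: an sp2 carbon double-bonded to O and single-bonded to an -OH oxygen.
The molecule carries 3 separate instances of a carboxylic acid group (-C(=O)OH) meeting every constraint; each maps to a distinct set of atoms, giving 3 matches.

3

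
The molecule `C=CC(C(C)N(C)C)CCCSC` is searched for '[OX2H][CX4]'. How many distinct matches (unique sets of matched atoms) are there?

[OX2H][CX4] is the SMARTS for an aliphatic alcohol: a hydroxyl oxygen bound to an sp3 (X4) carbon.
No fragment in the molecule satisfies every constraint, giving 0 matches.

0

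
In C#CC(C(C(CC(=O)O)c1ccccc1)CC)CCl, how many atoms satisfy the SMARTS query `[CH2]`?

The query [CH2] means: aliphatic carbon with exactly two hydrogens.
Check the 19 heavy atoms by environment: 3× C (H2) → match; 4× C (H1) → no; 2× C (H0) → no; 1× Cl (H0) → no; 1× O (H0) → no; 1× O (H1) → no; 1× c (aromatic, H0) → no; 5× c (aromatic, H1) → no; 1× C (H3) → no.
That gives 3 matching atoms.

3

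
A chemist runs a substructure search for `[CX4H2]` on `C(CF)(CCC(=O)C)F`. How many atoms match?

3

The query [CX4H2] means: sp3 carbon (X4) with exactly two hydrogens.
Check the 9 heavy atoms by environment: 3× C (H2, X4) → match; 1× C (H1, X4) → no; 2× F (H0, X1) → no; 1× C (H0, X3) → no; 1× O (H0, X1) → no; 1× C (H3, X4) → no.
That gives 3 matching atoms.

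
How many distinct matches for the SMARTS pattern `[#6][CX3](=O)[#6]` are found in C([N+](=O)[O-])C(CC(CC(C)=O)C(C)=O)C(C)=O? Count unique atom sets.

3

[#6][CX3](=O)[#6] is the SMARTS for a ketone: a carbonyl carbon (no H) flanked by two carbons.
The molecule carries 3 separate instances of an acetyl/ketone group (-C(=O)CH3) meeting every constraint; each maps to a distinct set of atoms, giving 3 matches.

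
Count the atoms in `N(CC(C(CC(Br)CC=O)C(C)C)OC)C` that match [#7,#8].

3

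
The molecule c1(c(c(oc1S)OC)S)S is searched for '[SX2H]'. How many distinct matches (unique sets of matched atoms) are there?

3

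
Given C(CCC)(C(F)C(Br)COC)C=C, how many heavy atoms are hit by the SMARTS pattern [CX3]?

2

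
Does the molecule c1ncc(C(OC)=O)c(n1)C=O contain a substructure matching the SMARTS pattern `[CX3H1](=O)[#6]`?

Yes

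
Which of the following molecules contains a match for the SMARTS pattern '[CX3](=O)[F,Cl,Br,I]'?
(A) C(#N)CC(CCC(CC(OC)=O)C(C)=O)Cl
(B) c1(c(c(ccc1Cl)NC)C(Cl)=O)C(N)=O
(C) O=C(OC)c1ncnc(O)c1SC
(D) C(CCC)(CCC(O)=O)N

[CX3](=O)[F,Cl,Br,I] describes a carbonyl carbon bonded to a halogen (an acyl halide).
(A) has a methyl-ester group (-C(=O)OCH3) but the carbonyl is bonded to -O-C, not to a halogen.
(B) contains an acyl chloride (-C(=O)Cl), which satisfies every atom and bond constraint.
(C) has a methyl-ester group (-C(=O)OCH3) but the carbonyl is bonded to -O-C, not to a halogen.
(D) has a carboxylic acid group (-C(=O)OH) but the carbonyl is bonded to -OH, not to a halogen.
So the answer is (B).

B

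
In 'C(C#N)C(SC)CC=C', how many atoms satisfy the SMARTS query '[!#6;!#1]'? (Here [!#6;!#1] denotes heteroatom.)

2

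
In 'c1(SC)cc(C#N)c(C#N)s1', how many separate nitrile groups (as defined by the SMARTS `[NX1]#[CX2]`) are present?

[NX1]#[CX2] is the SMARTS for a nitrile: a nitrogen triple-bonded to a two-connected carbon.
The molecule carries 2 separate instances of a nitrile (-C#N) meeting every constraint; each maps to a distinct set of atoms, giving 2 matches.

2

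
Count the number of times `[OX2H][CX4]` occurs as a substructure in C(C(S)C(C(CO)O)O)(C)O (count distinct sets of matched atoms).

[OX2H][CX4] is the SMARTS for an aliphatic alcohol: a hydroxyl oxygen bound to an sp3 (X4) carbon.
The molecule carries 4 separate instances of a hydroxyl group (-OH) meeting every constraint; each maps to a distinct set of atoms, giving 4 matches.

4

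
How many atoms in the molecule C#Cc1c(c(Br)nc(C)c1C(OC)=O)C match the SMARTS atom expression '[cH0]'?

5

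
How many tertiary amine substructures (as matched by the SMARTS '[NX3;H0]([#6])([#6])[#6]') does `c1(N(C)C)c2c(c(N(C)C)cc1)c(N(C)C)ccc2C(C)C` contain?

3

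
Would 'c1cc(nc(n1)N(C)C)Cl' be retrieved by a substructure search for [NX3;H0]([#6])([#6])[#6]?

The pattern [NX3;H0]([#6])([#6])[#6] describes a trivalent nitrogen with no H, bonded to three carbons — a tertiary amine.
The molecule carries a dimethylamino group (-N(CH3)2), whose atoms satisfy every constraint of the query, so the pattern matches.

Yes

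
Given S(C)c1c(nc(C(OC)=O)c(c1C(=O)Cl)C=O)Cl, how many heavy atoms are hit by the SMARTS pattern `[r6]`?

The query [r6] means: r6 matches atoms in a six-membered ring.
Check the 18 heavy atoms by environment: 1× n (aromatic, in 6-ring) → match; 5× c (aromatic, in 6-ring) → match; 5× C (acyclic) → no; 4× O (acyclic) → no; 2× Cl (acyclic) → no; 1× S (acyclic) → no.
Summing the matching environments: 1 + 5 = 6 matching atoms.

6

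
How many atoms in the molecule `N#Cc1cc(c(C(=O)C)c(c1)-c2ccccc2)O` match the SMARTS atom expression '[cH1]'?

7

The query [cH1] means: aromatic carbon bearing exactly one hydrogen.
Check the 18 heavy atoms by environment: 7× c (aromatic, H1) → match; 5× c (aromatic, H0) → no; 2× C (H0) → no; 1× O (H0) → no; 1× C (H3) → no; 1× N (H0) → no; 1× O (H1) → no.
That gives 7 matching atoms.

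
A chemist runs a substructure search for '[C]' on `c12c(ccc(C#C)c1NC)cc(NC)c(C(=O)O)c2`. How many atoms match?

The query [C] means: uppercase C matches aliphatic (non-aromatic) carbon only.
Check the 19 heavy atoms by environment: 10× c (aromatic) → no; 2× N → no; 5× C → match; 2× O → no.
That gives 5 matching atoms.

5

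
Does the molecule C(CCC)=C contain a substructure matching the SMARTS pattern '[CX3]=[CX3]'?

Yes

The pattern [CX3]=[CX3] describes a non-aromatic C=C double bond between two sp2 carbons — an alkene.
The molecule carries a vinyl group (-CH=CH2), whose atoms satisfy every constraint of the query, so the pattern matches.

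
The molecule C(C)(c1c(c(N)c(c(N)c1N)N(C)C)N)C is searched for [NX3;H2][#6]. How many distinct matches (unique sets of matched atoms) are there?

4

[NX3;H2][#6] is the SMARTS for a primary amine: a trivalent nitrogen with two H attached to carbon.
The molecule carries 4 separate instances of a primary amino group (-NH2) meeting every constraint; each maps to a distinct set of atoms, giving 4 matches.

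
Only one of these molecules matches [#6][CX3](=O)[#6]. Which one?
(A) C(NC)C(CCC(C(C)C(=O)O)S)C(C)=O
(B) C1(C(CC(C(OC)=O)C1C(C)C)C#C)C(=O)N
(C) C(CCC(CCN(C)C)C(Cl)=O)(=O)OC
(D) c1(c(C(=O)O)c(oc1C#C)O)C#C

[#6][CX3](=O)[#6] describes a carbonyl carbon (no H) flanked by two carbons (a ketone).
(A) contains an acetyl/ketone group (-C(=O)CH3), which satisfies every atom and bond constraint.
(B) has a methyl-ester group (-C(=O)OCH3) but one neighbour of the carbonyl carbon is O, not C.
(C) has a methyl-ester group (-C(=O)OCH3) but one neighbour of the carbonyl carbon is O, not C.
(D) has a carboxylic acid group (-C(=O)OH) but one neighbour of the carbonyl carbon is O, not C.
So the answer is (A).

A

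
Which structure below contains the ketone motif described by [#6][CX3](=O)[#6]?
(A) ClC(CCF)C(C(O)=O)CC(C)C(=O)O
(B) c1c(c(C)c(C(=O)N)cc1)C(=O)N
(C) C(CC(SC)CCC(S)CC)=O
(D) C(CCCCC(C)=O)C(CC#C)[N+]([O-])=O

[#6][CX3](=O)[#6] describes a carbonyl carbon (no H) flanked by two carbons (a ketone).
(A) has a carboxylic acid group (-C(=O)OH) but one neighbour of the carbonyl carbon is O, not C.
(B) has a primary amide (-C(=O)NH2) but one neighbour of the carbonyl carbon is N, not C.
(C) has an aldehyde (-CHO) but the carbonyl carbon has H1, so it is not flanked by two carbons.
(D) contains an acetyl/ketone group (-C(=O)CH3), which satisfies every atom and bond constraint.
So the answer is (D).

D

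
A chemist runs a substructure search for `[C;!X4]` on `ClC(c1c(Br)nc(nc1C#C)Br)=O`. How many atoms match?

3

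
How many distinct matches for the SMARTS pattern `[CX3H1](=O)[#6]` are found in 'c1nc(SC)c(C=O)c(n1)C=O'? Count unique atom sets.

[CX3H1](=O)[#6] is the SMARTS for an aldehyde: an sp2 carbon with one H, double-bonded to O and single-bonded to carbon.
The molecule carries 2 separate instances of an aldehyde (-CHO) meeting every constraint; each maps to a distinct set of atoms, giving 2 matches.

2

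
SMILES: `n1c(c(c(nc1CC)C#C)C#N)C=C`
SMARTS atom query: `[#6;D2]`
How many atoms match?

The query [#6;D2] means: any carbon bonded to exactly two heavy atoms.
Check the 14 heavy atoms by environment: 2× n (aromatic, D2) → no; 4× c (aromatic, D3) → no; 4× C (D2) → match; 3× C (D1) → no; 1× N (D1) → no.
That gives 4 matching atoms.

4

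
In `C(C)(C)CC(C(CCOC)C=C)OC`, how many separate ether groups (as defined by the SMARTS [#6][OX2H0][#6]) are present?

2

[#6][OX2H0][#6] is the SMARTS for an ether: an aliphatic oxygen bridging two carbons with no H on the oxygen.
The molecule carries 2 separate instances of a methoxy ether (-OCH3) meeting every constraint; each maps to a distinct set of atoms, giving 2 matches.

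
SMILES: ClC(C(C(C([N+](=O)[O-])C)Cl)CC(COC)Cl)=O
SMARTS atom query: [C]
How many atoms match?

Check the 17 heavy atoms by environment: 9× C → match; 3× O → no; 3× Cl → no; 1× N (charge +1) → no; 1× O (charge -1) → no.
That gives 9 matching atoms.

9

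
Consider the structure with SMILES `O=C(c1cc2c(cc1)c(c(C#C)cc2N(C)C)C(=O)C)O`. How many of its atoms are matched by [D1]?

The query [D1] means: atom with exactly one heavy-atom neighbour (degree 1).
Check the 21 heavy atoms by environment: 6× c (aromatic, D3) → no; 4× c (aromatic, D2) → no; 1× C (D2) → no; 4× C (D1) → match; 2× C (D3) → no; 3× O (D1) → match; 1× N (D3) → no.
Summing the matching environments: 4 + 3 = 7 matching atoms.

7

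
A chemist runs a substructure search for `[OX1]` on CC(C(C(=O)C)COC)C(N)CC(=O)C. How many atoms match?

The query [OX1] means: aliphatic oxygen with one total connection — typically a carbonyl =O or an oxide.
Check the 15 heavy atoms by environment: 9× C (X4) → no; 1× N (X3) → no; 2× C (X3) → no; 2× O (X1) → match; 1× O (X2) → no.
That gives 2 matching atoms.

2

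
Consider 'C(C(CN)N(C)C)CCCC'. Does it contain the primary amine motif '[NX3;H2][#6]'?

The pattern [NX3;H2][#6] describes a trivalent nitrogen with two H attached to carbon — a primary amine.
The molecule carries a primary amino group (-NH2), whose atoms satisfy every constraint of the query, so the pattern matches.

Yes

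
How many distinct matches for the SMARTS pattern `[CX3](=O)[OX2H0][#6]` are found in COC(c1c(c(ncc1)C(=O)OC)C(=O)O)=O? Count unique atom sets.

[CX3](=O)[OX2H0][#6] is the SMARTS for an ester: a carbonyl carbon bonded to an oxygen that is itself bonded to carbon (no H on that O).
The molecule carries 2 separate instances of a methyl-ester group (-C(=O)OCH3) meeting every constraint; each maps to a distinct set of atoms, giving 2 matches.

2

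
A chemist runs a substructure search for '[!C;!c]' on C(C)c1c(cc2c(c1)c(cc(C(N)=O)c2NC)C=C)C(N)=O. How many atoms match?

5

The query [!C;!c] means: neither aliphatic nor aromatic carbon — same as [!#6].
Check the 22 heavy atoms by environment: 10× c (aromatic) → no; 7× C → no; 2× O → match; 3× N → match.
Summing the matching environments: 2 + 3 = 5 matching atoms.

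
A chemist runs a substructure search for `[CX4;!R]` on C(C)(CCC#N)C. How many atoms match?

The query [CX4;!R] means: aliphatic carbon with four total connections, not in a ring.
Check the 7 heavy atoms by environment: 5× C (X4, acyclic) → match; 1× C (X2, acyclic) → no; 1× N (X1, acyclic) → no.
That gives 5 matching atoms.

5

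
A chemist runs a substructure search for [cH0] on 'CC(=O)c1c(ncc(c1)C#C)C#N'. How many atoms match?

3

The query [cH0] means: aromatic carbon with no attached hydrogen (substituted or ring-fusion).
Check the 13 heavy atoms by environment: 1× n (aromatic, H0) → no; 3× c (aromatic, H0) → match; 2× c (aromatic, H1) → no; 3× C (H0) → no; 1× N (H0) → no; 1× C (H1) → no; 1× O (H0) → no; 1× C (H3) → no.
That gives 3 matching atoms.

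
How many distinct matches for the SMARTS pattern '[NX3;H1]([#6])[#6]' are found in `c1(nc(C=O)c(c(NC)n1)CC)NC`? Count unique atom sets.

[NX3;H1]([#6])[#6] is the SMARTS for a secondary amine: a trivalent nitrogen with one H, bonded to two carbons.
The molecule carries 2 separate instances of an N-methylamino group (-NHCH3) meeting every constraint; each maps to a distinct set of atoms, giving 2 matches.

2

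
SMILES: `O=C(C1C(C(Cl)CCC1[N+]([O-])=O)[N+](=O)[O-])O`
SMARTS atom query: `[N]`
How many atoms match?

2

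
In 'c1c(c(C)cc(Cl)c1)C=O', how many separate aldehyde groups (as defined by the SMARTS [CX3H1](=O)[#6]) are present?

1

[CX3H1](=O)[#6] is the SMARTS for an aldehyde: an sp2 carbon with one H, double-bonded to O and single-bonded to carbon.
Exactly one fragment in the molecule meets all constraints, giving 1 match.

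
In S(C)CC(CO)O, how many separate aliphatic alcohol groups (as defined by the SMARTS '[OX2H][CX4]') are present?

[OX2H][CX4] is the SMARTS for an aliphatic alcohol: a hydroxyl oxygen bound to an sp3 (X4) carbon.
The molecule carries 2 separate instances of a hydroxyl group (-OH) meeting every constraint; each maps to a distinct set of atoms, giving 2 matches.

2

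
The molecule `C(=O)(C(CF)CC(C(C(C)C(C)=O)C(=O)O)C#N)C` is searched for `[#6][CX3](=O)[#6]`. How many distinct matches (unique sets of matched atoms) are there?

[#6][CX3](=O)[#6] is the SMARTS for a ketone: a carbonyl carbon (no H) flanked by two carbons.
The molecule carries 2 separate instances of an acetyl/ketone group (-C(=O)CH3) meeting every constraint; each maps to a distinct set of atoms, giving 2 matches.

2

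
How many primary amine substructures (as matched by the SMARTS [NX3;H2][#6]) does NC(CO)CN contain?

[NX3;H2][#6] is the SMARTS for a primary amine: a trivalent nitrogen with two H attached to carbon.
The molecule carries 2 separate instances of a primary amino group (-NH2) meeting every constraint; each maps to a distinct set of atoms, giving 2 matches.

2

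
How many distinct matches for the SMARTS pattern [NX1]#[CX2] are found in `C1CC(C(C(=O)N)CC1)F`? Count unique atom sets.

[NX1]#[CX2] is the SMARTS for a nitrile: a nitrogen triple-bonded to a two-connected carbon.
The molecule has a primary amide (-C(=O)NH2), but the nitrogen is NX3, not NX1; nothing else fits, so there are 0 matches.

0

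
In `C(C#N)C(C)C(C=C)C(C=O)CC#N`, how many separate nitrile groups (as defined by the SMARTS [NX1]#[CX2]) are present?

2

[NX1]#[CX2] is the SMARTS for a nitrile: a nitrogen triple-bonded to a two-connected carbon.
The molecule carries 2 separate instances of a nitrile (-C#N) meeting every constraint; each maps to a distinct set of atoms, giving 2 matches.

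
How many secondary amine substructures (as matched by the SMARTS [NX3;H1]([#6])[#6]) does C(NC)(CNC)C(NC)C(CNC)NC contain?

[NX3;H1]([#6])[#6] is the SMARTS for a secondary amine: a trivalent nitrogen with one H, bonded to two carbons.
The molecule carries 5 separate instances of an N-methylamino group (-NHCH3) meeting every constraint; each maps to a distinct set of atoms, giving 5 matches.

5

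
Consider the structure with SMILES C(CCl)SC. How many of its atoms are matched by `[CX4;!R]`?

The query [CX4;!R] means: aliphatic carbon with four total connections, not in a ring.
Check the 5 heavy atoms by environment: 3× C (X4, acyclic) → match; 1× Cl (X1, acyclic) → no; 1× S (X2, acyclic) → no.
That gives 3 matching atoms.

3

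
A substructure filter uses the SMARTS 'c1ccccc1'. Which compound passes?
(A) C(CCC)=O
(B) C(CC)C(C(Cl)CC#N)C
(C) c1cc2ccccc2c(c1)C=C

C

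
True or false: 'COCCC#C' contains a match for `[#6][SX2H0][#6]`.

The pattern [#6][SX2H0][#6] describes an aliphatic sulfur bridging two carbons with no H on the sulfur — a thioether.
The closest candidate here is a methoxy ether (-OCH3), but the bridging atom is O, not S. No other fragment satisfies the full query, so there is no match.

False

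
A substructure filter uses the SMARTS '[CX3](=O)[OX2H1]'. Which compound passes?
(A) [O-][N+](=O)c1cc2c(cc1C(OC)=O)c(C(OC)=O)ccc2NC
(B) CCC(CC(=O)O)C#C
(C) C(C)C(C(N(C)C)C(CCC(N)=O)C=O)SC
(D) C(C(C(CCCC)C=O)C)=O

B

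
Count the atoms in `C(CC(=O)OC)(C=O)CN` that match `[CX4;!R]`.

4

Check the 10 heavy atoms by environment: 4× C (X4, acyclic) → match; 2× C (X3, acyclic) → no; 2× O (X1, acyclic) → no; 1× O (X2, acyclic) → no; 1× N (X3, acyclic) → no.
That gives 4 matching atoms.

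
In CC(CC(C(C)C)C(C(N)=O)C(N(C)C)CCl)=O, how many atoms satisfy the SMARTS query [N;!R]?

The query [N;!R] means: aliphatic nitrogen not in a ring.
Check the 18 heavy atoms by environment: 13× C (acyclic) → no; 2× N (acyclic) → match; 1× Cl (acyclic) → no; 2× O (acyclic) → no.
That gives 2 matching atoms.

2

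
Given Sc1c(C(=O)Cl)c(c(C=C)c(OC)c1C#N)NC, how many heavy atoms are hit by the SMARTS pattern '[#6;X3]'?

9

The query [#6;X3] means: any carbon (aromatic or not) with three total connections.
Check the 18 heavy atoms by environment: 6× c (aromatic, X3) → match; 1× O (X2) → no; 2× C (X4) → no; 1× S (X2) → no; 1× C (X2) → no; 1× N (X1) → no; 3× C (X3) → match; 1× O (X1) → no; 1× Cl (X1) → no; 1× N (X3) → no.
Summing the matching environments: 6 + 3 = 9 matching atoms.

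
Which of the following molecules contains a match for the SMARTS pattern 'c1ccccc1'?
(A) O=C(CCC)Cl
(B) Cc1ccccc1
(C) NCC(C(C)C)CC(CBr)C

c1ccccc1 describes six aromatic carbons in a ring (a benzene ring).
(A) has a methyl group (-CH3) but no six-membered all-carbon aromatic ring is present.
(B) contains the required atom environment, so the pattern matches.
(C) has a methyl group (-CH3) but no six-membered all-carbon aromatic ring is present.
So the answer is (B).

B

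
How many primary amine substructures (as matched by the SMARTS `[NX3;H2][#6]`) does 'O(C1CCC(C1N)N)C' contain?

2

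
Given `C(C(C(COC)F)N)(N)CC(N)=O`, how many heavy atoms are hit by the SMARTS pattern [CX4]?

6

The query [CX4] means: C with X4: aliphatic carbon with exactly 4 total connections (bonds + H).
Check the 13 heavy atoms by environment: 6× C (X4) → match; 1× C (X3) → no; 1× O (X1) → no; 3× N (X3) → no; 1× O (X2) → no; 1× F (X1) → no.
That gives 6 matching atoms.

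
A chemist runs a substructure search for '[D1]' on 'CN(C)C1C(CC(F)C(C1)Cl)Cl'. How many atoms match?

5

The query [D1] means: atom with exactly one heavy-atom neighbour (degree 1).
Check the 12 heavy atoms by environment: 2× C (D2) → no; 4× C (D3) → no; 2× Cl (D1) → match; 1× F (D1) → match; 1× N (D3) → no; 2× C (D1) → match.
Summing the matching environments: 2 + 1 + 2 = 5 matching atoms.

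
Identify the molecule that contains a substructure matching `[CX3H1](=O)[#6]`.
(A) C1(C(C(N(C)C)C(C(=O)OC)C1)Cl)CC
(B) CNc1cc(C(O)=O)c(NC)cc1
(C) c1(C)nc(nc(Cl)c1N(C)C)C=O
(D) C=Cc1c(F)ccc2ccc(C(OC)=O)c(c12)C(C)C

C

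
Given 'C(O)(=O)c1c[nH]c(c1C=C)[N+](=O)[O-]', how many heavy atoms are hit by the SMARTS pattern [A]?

The query [A] means: A matches any aliphatic (non-aromatic) heavy atom.
Check the 13 heavy atoms by environment: 1× n (aromatic) → no; 4× c (aromatic) → no; 3× C → match; 1× N (charge +1) → match; 1× O (charge -1) → match; 3× O → match.
Summing the matching environments: 3 + 1 + 1 + 3 = 8 matching atoms.

8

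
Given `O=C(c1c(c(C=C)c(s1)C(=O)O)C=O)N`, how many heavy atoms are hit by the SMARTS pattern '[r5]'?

5

The query [r5] means: r5 matches atoms in a five-membered ring.
Check the 15 heavy atoms by environment: 1× s (aromatic, in 5-ring) → match; 4× c (aromatic, in 5-ring) → match; 5× C (acyclic) → no; 4× O (acyclic) → no; 1× N (acyclic) → no.
Summing the matching environments: 1 + 4 = 5 matching atoms.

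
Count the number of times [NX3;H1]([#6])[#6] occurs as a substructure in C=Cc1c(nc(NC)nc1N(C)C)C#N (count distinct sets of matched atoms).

1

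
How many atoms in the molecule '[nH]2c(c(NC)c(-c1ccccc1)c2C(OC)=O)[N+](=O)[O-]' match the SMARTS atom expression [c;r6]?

6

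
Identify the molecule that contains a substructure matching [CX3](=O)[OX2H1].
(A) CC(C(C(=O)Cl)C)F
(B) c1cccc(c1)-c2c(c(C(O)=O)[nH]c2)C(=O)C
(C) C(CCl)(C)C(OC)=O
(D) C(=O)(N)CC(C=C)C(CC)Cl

B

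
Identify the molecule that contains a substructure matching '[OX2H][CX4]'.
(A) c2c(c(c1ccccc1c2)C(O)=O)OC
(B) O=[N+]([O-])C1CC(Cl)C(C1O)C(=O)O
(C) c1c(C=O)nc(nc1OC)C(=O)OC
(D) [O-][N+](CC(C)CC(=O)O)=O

B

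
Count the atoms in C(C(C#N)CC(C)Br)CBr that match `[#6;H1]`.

The query [#6;H1] means: any carbon bearing exactly one hydrogen.
Check the 10 heavy atoms by environment: 3× C (H2) → no; 2× C (H1) → match; 1× C (H3) → no; 2× Br (H0) → no; 1× C (H0) → no; 1× N (H0) → no.
That gives 2 matching atoms.

2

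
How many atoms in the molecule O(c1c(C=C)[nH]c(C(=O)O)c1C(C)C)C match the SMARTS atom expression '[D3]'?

6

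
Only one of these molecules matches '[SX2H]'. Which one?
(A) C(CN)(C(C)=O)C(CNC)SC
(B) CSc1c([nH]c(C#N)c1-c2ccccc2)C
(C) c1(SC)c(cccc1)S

C

[SX2H] describes an aliphatic sulfur with two connections, one being H (a thiol).
(A) has a methylthio ether (-SCH3) but the sulfur has H0 (bonded to two carbons), not H1.
(B) has a methylthio ether (-SCH3) but the sulfur has H0 (bonded to two carbons), not H1.
(C) contains a thiol (-SH), which satisfies every atom and bond constraint.
So the answer is (C).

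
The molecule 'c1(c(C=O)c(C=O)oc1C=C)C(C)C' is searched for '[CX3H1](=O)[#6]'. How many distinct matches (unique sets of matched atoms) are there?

[CX3H1](=O)[#6] is the SMARTS for an aldehyde: an sp2 carbon with one H, double-bonded to O and single-bonded to carbon.
The molecule carries 2 separate instances of an aldehyde (-CHO) meeting every constraint; each maps to a distinct set of atoms, giving 2 matches.

2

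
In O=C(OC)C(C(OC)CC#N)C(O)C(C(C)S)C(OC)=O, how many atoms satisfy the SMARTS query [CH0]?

3

The query [CH0] means: aliphatic carbon with no attached hydrogen.
Check the 21 heavy atoms by environment: 1× C (H2) → no; 5× C (H1) → no; 4× C (H3) → no; 1× O (H1) → no; 3× C (H0) → match; 5× O (H0) → no; 1× N (H0) → no; 1× S (H1) → no.
That gives 3 matching atoms.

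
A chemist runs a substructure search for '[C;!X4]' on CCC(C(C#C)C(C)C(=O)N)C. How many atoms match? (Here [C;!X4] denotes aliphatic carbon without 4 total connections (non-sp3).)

3

The query [C;!X4] means: aliphatic carbon that does not have four total connections.
Check the 12 heavy atoms by environment: 7× C (X4) → no; 2× C (X2) → match; 1× C (X3) → match; 1× O (X1) → no; 1× N (X3) → no.
Summing the matching environments: 2 + 1 = 3 matching atoms.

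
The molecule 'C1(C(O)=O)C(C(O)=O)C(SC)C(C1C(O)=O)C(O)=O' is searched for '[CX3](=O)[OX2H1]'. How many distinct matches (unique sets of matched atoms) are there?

4

[CX3](=O)[OX2H1] is the SMARTS for a carboxylic acid: an sp2 carbon double-bonded to O and single-bonded to an -OH oxygen.
The molecule carries 4 separate instances of a carboxylic acid group (-C(=O)OH) meeting every constraint; each maps to a distinct set of atoms, giving 4 matches.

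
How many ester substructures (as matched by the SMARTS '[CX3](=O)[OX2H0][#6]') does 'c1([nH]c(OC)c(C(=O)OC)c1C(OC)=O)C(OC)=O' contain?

3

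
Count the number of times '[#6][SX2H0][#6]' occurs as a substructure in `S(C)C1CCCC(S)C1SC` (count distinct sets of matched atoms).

2

[#6][SX2H0][#6] is the SMARTS for a thioether: an aliphatic sulfur bridging two carbons with no H on the sulfur.
The molecule carries 2 separate instances of a methylthio ether (-SCH3) meeting every constraint; each maps to a distinct set of atoms, giving 2 matches.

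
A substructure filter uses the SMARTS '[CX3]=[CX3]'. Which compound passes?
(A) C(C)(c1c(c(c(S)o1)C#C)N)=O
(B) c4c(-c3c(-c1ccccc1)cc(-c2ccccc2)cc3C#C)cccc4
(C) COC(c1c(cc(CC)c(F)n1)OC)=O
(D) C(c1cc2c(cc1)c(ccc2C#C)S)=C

D

[CX3]=[CX3] describes a non-aromatic C=C double bond between two sp2 carbons (an alkene).
(A) has an ethynyl group (-C#CH) but the C-C bond is a triple bond, not a double bond.
(B) has an ethynyl group (-C#CH) but the C-C bond is a triple bond, not a double bond.
(C) has an ethyl group (-CH2CH3) but its C-C bond is a single bond between CX4 carbons, not CX3=CX3.
(D) contains a vinyl group (-CH=CH2), which satisfies every atom and bond constraint.
So the answer is (D).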